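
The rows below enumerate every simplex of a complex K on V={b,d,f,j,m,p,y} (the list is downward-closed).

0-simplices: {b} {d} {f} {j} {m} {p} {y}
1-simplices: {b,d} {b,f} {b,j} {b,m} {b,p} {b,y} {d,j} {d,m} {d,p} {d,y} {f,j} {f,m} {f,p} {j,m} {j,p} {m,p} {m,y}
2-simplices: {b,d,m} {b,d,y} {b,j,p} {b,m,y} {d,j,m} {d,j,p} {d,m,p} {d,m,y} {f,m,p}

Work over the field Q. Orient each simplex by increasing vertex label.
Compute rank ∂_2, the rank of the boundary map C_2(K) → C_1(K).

rank∂_2=8

n_0=7 n_1=17 n_2=9  [Q]
∂1: piv[bd,bf,bj,bm,bp,by] rk=6  ker:dj,dm,dp,dy,fj,fm,fp,jm,jp,mp,my
∂2: piv[bdm,bdy,bjp,bmy,djm,djp,dmp,fmp] rk=8  ker:dmy
rk∂_2=8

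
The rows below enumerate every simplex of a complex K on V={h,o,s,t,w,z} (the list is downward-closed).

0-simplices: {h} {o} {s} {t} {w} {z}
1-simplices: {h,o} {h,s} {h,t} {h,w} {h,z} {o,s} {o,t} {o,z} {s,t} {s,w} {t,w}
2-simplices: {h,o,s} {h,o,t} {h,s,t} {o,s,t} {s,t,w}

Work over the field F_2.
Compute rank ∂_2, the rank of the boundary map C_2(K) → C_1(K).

n_0=6 n_1=11 n_2=5  [Z2]
∂1: piv[ho,hs,ht,hw,hz] rk=5  ker:os,ot,oz,st,sw,tw
∂2: piv[hos,hot,hst,stw] rk=4  ker:ost
rk∂_2=4

rank∂_2=4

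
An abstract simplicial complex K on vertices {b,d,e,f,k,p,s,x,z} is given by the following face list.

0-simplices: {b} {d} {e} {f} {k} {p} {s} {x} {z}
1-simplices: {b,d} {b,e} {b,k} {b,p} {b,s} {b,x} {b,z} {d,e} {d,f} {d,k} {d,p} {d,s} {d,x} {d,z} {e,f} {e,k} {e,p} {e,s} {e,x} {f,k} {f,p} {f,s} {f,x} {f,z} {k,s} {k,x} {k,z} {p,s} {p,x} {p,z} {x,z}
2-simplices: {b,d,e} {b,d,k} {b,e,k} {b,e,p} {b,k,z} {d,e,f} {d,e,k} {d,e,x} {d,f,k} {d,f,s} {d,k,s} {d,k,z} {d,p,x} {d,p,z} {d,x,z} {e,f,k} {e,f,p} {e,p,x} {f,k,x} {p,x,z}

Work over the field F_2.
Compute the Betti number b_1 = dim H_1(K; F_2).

n_0=9 n_1=31 n_2=20  [Z2]
∂1: piv[bd,be,bk,bp,bs,bx,bz,df] rk=8  ker:de,dk,dp,ds,dx,dz,ef,ek,ep,es,ex,fk,fp,fs,fx,fz,ks,kx,kz,ps,px,pz,xz
∂2: piv[bde,bdk,bek,bep,bkz,def,dex,dfk,dfs,dks,dkz,dpx,dpz,dxz,efp,epx,fkx] rk=17  ker:dek,efk,pxz
b_1=(31−8)−17=6

b_1=6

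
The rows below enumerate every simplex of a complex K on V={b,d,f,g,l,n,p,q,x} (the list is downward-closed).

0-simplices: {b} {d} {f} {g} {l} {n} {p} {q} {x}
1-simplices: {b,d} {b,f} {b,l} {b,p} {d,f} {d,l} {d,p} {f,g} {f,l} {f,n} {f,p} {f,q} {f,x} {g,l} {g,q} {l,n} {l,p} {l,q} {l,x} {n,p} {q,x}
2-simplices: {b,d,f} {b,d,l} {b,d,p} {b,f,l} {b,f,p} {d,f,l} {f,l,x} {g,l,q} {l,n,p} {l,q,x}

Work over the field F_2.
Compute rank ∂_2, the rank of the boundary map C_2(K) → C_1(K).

n_0=9 n_1=21 n_2=10  [Z2]
∂1: piv[bd,bf,bl,bp,fg,fn,fq,fx] rk=8  ker:df,dl,dp,fl,fp,gl,gq,ln,lp,lq,lx,np,qx
∂2: piv[bdf,bdl,bdp,bfl,bfp,flx,glq,lnp,lqx] rk=9  ker:dfl
rk∂_2=9

rank∂_2=9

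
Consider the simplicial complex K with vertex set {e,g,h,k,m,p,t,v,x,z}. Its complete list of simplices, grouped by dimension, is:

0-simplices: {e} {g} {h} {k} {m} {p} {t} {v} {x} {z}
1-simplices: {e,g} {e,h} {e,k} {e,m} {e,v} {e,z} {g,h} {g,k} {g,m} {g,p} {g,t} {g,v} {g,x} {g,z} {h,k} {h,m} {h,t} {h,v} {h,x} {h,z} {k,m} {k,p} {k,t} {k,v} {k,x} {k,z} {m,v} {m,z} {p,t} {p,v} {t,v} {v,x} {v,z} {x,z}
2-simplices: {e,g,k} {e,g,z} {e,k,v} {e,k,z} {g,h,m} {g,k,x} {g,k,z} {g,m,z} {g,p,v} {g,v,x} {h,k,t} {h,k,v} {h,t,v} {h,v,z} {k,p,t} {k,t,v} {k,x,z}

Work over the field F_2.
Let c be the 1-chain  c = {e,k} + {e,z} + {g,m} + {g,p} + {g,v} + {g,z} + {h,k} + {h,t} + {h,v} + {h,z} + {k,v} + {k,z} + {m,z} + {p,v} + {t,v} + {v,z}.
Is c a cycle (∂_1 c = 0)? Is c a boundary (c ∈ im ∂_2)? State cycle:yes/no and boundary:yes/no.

n_0=10 n_1=34 n_2=17  [Z2]
∂1: piv[eg,eh,ek,em,ev,ez,gp,gt,gx] rk=9  ker:gh,gk,gm,gv,gz,hk,hm,ht,hv,hx,hz,km,kp,kt,kv,kx,kz,mv,mz,pt,pv,tv,vx,vz,xz
∂2: piv[egk,egz,ekv,ekz,ghm,gkx,gmz,gpv,gvx,hkt,hkv,htv,hvz,kpt,kxz] rk=15  ker:gkz,ktv
∂1c = 0
c vs im∂2: reduces to 0 ⇒ boundary

cycle:yes boundary:yes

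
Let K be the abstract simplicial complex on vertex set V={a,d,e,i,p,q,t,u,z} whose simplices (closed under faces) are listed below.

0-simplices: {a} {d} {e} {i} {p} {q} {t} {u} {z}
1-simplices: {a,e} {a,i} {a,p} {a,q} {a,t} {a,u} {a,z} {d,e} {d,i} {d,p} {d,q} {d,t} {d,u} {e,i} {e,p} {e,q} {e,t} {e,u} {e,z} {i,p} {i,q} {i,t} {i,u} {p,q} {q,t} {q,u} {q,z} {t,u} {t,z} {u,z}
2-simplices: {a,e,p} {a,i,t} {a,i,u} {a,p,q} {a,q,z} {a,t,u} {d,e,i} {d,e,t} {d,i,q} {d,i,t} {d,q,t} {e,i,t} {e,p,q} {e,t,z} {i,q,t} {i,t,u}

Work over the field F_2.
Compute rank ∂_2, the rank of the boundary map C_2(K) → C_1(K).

n_0=9 n_1=30 n_2=16  [Z2]
∂1: piv[ae,ai,ap,aq,at,au,az,de] rk=8  ker:di,dp,dq,dt,du,ei,ep,eq,et,eu,ez,ip,iq,it,iu,pq,qt,qu,qz,tu,tz,uz
∂2: piv[aep,ait,aiu,apq,aqz,atu,dei,det,diq,dit,dqt,epq,etz] rk=13  ker:eit,iqt,itu
rk∂_2=13

rank∂_2=13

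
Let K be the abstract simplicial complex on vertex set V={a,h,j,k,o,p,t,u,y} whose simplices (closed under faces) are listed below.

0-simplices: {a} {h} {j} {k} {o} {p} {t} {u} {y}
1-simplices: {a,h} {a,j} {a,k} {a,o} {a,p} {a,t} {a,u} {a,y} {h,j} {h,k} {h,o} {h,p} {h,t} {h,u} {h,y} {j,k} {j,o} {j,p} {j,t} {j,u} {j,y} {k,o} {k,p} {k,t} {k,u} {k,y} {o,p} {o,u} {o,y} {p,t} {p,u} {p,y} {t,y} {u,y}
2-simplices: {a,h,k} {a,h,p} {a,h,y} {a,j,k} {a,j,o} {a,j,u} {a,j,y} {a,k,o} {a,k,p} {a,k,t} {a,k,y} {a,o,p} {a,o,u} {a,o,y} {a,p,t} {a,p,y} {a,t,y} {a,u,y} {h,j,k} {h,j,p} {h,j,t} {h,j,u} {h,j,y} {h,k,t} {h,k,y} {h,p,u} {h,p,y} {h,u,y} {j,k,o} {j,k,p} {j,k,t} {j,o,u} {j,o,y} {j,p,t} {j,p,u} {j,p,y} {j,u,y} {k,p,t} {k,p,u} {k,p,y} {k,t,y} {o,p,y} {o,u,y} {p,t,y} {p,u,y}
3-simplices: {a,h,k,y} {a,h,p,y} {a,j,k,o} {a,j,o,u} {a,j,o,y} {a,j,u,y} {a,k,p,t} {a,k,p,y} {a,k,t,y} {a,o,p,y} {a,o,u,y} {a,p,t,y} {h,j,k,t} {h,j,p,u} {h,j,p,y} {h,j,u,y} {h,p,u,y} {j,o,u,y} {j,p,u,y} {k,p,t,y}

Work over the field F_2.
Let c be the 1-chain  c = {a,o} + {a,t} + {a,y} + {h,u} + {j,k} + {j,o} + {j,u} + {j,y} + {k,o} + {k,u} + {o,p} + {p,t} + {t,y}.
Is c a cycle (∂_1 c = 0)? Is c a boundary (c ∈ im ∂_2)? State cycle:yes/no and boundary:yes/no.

n_0=9 n_1=34 n_2=45 n_3=20  [Z2]
∂1: piv[ah,aj,ak,ao,ap,at,au,ay] rk=8  ker:hj,hk,ho,hp,ht,hu,hy,jk,jo,jp,jt,ju,jy,ko,kp,kt,ku,ky,op,ou,oy,pt,pu,py,ty,uy
∂2: piv[ahk,ahp,ahy,ajk,ajo,aju,ajy,ako,akp,akt,aky,aop,aou,aoy,apt,apy,aty,auy,hjk,hjp,hjt,hju,hkt,hpu,kpu] rk=25  ker:hjy,hky,hpy,huy,jko,jkp,jkt,jou,joy,jpt,jpu,jpy,juy,kpt,kpy,kty,opy,ouy,pty,puy
∂3: piv[ahky,ahpy,ajko,ajou,ajoy,ajuy,akpt,akpy,akty,aopy,aouy,apty,hjkt,hjpu,hjpy,hjuy,hpuy] rk=17  ker:jouy,jpuy,kpty
∂1c = {a} + {h} + {k} + {t} + {u} + {y}

cycle:no boundary:no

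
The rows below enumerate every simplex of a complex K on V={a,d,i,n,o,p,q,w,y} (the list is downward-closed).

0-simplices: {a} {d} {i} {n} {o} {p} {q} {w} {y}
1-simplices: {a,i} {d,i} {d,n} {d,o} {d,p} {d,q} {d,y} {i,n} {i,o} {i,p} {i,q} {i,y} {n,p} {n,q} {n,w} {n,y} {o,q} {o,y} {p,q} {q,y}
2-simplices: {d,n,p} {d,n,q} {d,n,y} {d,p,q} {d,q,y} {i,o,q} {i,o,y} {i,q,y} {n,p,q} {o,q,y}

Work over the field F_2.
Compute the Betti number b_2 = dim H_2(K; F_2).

b_2=2

n_0=9 n_1=20 n_2=10  [Z2]
∂1: piv[ai,di,dn,do,dp,dq,dy,nw] rk=8  ker:in,io,ip,iq,iy,np,nq,ny,oq,oy,pq,qy
∂2: piv[dnp,dnq,dny,dpq,dqy,ioq,ioy,iqy] rk=8  ker:npq,oqy
b_2=(10−8)−0=2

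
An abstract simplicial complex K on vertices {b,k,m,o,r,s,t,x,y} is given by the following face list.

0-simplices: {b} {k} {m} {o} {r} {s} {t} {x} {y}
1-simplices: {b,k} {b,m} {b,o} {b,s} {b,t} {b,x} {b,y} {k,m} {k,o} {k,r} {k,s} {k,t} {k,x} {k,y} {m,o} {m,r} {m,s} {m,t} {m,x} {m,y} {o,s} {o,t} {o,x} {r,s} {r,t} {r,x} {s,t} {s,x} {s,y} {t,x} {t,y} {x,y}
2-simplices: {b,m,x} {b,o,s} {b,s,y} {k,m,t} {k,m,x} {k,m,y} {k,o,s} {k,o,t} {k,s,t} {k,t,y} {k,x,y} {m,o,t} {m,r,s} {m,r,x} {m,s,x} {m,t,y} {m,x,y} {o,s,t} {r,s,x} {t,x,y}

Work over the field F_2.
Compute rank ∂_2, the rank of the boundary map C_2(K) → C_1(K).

rank∂_2=16

n_0=9 n_1=32 n_2=20  [Z2]
∂1: piv[bk,bm,bo,bs,bt,bx,by,kr] rk=8  ker:km,ko,ks,kt,kx,ky,mo,mr,ms,mt,mx,my,os,ot,ox,rs,rt,rx,st,sx,sy,tx,ty,xy
∂2: piv[bmx,bos,bsy,kmt,kmx,kmy,kos,kot,kst,kty,kxy,mot,mrs,mrx,msx,txy] rk=16  ker:mty,mxy,ost,rsx
rk∂_2=16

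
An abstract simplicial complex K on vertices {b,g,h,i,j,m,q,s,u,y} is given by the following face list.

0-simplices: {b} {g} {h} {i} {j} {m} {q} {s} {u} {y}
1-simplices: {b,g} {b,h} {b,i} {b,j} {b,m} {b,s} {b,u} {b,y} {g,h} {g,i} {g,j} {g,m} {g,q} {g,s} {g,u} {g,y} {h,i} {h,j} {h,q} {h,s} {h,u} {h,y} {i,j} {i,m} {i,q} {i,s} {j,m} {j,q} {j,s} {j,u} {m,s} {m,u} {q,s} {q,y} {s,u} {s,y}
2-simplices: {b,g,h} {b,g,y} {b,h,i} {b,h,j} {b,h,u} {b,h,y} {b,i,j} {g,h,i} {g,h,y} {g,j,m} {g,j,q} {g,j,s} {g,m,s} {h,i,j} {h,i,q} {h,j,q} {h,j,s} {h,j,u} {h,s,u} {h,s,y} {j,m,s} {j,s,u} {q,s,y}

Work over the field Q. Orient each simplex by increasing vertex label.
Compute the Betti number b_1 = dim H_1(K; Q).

b_1=8

n_0=10 n_1=36 n_2=23  [Q]
∂1: piv[bg,bh,bi,bj,bm,bs,bu,by,gq] rk=9  ker:gh,gi,gj,gm,gs,gu,gy,hi,hj,hq,hs,hu,hy,ij,im,iq,is,jm,jq,js,ju,ms,mu,qs,qy,su,sy
∂2: piv[bgh,bgy,bhi,bhj,bhu,bhy,bij,ghi,gjm,gjq,gjs,gms,hiq,hjq,hjs,hju,hsu,hsy,qsy] rk=19  ker:ghy,hij,jms,jsu
b_1=(36−9)−19=8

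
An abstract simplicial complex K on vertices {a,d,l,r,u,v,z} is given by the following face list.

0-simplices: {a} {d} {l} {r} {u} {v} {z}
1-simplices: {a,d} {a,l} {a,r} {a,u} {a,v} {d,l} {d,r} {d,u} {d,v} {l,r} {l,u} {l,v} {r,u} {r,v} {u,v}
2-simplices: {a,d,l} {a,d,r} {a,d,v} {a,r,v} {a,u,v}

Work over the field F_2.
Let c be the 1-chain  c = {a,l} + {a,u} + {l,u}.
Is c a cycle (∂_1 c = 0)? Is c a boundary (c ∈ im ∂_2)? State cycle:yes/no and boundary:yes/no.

n_0=7 n_1=15 n_2=5  [Z2]
∂1: piv[ad,al,ar,au,av] rk=5  ker:dl,dr,du,dv,lr,lu,lv,ru,rv,uv
∂2: piv[adl,adr,adv,arv,auv] rk=5
∂1c = 0
c vs im∂2: residual ≠ 0 ⇒ not boundary

cycle:yes boundary:no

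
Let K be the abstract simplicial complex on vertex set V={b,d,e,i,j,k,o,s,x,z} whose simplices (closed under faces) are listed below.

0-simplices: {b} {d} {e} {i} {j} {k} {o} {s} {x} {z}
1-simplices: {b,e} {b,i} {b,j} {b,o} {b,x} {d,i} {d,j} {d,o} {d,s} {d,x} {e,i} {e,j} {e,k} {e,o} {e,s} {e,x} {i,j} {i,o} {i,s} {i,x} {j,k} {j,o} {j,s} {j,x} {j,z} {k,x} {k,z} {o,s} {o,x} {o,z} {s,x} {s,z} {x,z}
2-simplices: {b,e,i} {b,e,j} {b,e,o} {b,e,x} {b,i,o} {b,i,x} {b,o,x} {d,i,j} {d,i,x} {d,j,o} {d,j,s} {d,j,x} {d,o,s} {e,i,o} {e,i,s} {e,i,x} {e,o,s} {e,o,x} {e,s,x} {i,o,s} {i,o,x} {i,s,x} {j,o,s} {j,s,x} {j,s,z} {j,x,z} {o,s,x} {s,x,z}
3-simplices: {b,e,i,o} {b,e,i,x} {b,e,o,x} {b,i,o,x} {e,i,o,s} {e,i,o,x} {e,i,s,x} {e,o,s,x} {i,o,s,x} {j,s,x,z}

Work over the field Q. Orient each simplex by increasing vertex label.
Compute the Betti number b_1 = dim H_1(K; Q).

n_0=10 n_1=33 n_2=28 n_3=10  [Q]
∂1: piv[be,bi,bj,bo,bx,di,ds,ek,jz] rk=9  ker:dj,do,dx,ei,ej,eo,es,ex,ij,io,is,ix,jk,jo,js,jx,kx,kz,os,ox,oz,sx,sz,xz
∂2: piv[bei,bej,beo,bex,bio,bix,box,dij,dix,djo,djs,djx,dos,eis,eos,esx,jsx,jsz,jxz] rk=19  ker:eio,eix,eox,ios,iox,isx,jos,osx,sxz
∂3: piv[beio,beix,beox,biox,eios,eisx,eosx,jsxz] rk=8  ker:eiox,iosx
b_1=(33−9)−19=5

b_1=5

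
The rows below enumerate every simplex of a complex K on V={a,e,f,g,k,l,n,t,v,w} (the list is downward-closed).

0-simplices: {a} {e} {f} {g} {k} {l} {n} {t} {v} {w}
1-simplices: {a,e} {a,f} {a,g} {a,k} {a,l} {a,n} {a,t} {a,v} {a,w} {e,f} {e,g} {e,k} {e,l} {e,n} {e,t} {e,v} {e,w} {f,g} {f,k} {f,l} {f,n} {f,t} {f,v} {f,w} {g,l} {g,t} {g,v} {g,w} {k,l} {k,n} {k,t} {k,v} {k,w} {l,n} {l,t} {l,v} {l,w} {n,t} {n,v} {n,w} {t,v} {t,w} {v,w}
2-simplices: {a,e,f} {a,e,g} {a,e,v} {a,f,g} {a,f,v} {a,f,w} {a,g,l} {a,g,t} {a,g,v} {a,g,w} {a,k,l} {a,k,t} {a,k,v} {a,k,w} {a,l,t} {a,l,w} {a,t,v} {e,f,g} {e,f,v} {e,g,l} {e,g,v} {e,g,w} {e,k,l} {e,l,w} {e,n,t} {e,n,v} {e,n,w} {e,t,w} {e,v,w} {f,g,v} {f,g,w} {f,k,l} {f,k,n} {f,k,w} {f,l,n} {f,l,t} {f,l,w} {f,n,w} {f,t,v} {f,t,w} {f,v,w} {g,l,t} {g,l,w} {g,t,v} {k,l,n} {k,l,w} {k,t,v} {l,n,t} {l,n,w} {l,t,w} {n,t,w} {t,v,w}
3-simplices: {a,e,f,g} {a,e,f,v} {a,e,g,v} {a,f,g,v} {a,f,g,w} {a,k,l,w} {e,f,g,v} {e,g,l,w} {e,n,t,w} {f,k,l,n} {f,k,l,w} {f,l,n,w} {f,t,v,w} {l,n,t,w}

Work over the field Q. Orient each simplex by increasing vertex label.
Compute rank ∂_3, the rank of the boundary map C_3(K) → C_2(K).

rank∂_3=13

n_0=10 n_1=43 n_2=52 n_3=14  [Q]
∂1: piv[ae,af,ag,ak,al,an,at,av,aw] rk=9  ker:ef,eg,ek,el,en,et,ev,ew,fg,fk,fl,fn,ft,fv,fw,gl,gt,gv,gw,kl,kn,kt,kv,kw,ln,lt,lv,lw,nt,nv,nw,tv,tw,vw
∂2: piv[aef,aeg,aev,afg,afv,afw,agl,agt,agv,agw,akl,akt,akv,akw,alt,alw,atv,egl,egw,ekl,ent,env,enw,etw,evw,fkl,fkn,fkw,fln,flt,fnw,ftw] rk=32  ker:efg,efv,egv,elw,fgv,fgw,flw,ftv,fvw,glt,glw,gtv,kln,klw,ktv,lnt,lnw,ltw,ntw,tvw
∂3: piv[aefg,aefv,aegv,afgv,afgw,aklw,eglw,entw,fkln,fklw,flnw,ftvw,lntw] rk=13  ker:efgv
rk∂_3=13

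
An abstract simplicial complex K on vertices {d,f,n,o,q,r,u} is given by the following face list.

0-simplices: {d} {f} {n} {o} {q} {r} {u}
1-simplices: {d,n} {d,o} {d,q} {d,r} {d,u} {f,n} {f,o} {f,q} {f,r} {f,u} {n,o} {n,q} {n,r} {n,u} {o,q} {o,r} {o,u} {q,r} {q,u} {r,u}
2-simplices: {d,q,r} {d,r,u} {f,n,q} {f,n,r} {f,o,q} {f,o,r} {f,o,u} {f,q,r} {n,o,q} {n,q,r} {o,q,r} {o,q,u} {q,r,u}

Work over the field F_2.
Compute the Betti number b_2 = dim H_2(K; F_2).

n_0=7 n_1=20 n_2=13  [Z2]
∂1: piv[dn,do,dq,dr,du,fn] rk=6  ker:fo,fq,fr,fu,no,nq,nr,nu,oq,or,ou,qr,qu,ru
∂2: piv[dqr,dru,fnq,fnr,foq,for,fou,fqr,noq,oqu,qru] rk=11  ker:nqr,oqr
b_2=(13−11)−0=2

b_2=2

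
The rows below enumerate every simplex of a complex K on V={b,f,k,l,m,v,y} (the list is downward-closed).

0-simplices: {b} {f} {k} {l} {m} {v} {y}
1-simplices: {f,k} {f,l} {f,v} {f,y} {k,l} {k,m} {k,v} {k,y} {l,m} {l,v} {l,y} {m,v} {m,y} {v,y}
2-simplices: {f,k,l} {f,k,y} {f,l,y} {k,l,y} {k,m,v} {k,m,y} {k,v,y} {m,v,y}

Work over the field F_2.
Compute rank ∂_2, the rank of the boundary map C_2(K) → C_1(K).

rank∂_2=6

n_0=7 n_1=14 n_2=8  [Z2]
∂1: piv[fk,fl,fv,fy,km] rk=5  ker:kl,kv,ky,lm,lv,ly,mv,my,vy
∂2: piv[fkl,fky,fly,kmv,kmy,kvy] rk=6  ker:kly,mvy
rk∂_2=6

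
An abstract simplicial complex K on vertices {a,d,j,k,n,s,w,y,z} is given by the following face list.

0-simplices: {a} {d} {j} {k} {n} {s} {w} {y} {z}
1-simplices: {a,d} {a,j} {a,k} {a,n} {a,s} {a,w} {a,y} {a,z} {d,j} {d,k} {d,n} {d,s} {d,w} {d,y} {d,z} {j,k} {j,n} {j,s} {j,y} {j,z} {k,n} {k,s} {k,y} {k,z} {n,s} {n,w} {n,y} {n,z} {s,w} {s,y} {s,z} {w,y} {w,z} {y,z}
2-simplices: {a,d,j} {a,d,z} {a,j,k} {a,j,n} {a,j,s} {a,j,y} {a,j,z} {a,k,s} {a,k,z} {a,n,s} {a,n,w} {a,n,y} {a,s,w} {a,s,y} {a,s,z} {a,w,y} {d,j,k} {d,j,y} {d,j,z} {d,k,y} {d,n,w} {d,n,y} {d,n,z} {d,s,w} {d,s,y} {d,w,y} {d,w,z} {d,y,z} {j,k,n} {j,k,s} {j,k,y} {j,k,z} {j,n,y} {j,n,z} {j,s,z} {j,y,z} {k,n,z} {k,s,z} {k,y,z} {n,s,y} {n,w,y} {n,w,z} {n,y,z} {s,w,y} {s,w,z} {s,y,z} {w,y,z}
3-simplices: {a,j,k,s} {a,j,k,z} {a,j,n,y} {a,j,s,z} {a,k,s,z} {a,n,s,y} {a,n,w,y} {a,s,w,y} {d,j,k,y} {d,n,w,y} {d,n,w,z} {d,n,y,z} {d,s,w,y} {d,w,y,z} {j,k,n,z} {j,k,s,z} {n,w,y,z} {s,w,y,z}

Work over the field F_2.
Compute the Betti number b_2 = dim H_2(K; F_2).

n_0=9 n_1=34 n_2=47 n_3=18  [Z2]
∂1: piv[ad,aj,ak,an,as,aw,ay,az] rk=8  ker:dj,dk,dn,ds,dw,dy,dz,jk,jn,js,jy,jz,kn,ks,ky,kz,ns,nw,ny,nz,sw,sy,sz,wy,wz,yz
∂2: piv[adj,adz,ajk,ajn,ajs,ajy,ajz,aks,akz,ans,anw,any,asw,asy,asz,awy,djk,djy,dky,dnw,dny,dnz,dsw,dwz,dyz,jkn] rk=26  ker:djz,dsy,dwy,jks,jky,jkz,jny,jnz,jsz,jyz,knz,ksz,kyz,nsy,nwy,nwz,nyz,swy,swz,syz,wyz
∂3: piv[ajks,ajkz,ajny,ajsz,aksz,ansy,anwy,aswy,djky,dnwy,dnwz,dnyz,dswy,dwyz,jknz,swyz] rk=16  ker:jksz,nwyz
b_2=(47−26)−16=5

b_2=5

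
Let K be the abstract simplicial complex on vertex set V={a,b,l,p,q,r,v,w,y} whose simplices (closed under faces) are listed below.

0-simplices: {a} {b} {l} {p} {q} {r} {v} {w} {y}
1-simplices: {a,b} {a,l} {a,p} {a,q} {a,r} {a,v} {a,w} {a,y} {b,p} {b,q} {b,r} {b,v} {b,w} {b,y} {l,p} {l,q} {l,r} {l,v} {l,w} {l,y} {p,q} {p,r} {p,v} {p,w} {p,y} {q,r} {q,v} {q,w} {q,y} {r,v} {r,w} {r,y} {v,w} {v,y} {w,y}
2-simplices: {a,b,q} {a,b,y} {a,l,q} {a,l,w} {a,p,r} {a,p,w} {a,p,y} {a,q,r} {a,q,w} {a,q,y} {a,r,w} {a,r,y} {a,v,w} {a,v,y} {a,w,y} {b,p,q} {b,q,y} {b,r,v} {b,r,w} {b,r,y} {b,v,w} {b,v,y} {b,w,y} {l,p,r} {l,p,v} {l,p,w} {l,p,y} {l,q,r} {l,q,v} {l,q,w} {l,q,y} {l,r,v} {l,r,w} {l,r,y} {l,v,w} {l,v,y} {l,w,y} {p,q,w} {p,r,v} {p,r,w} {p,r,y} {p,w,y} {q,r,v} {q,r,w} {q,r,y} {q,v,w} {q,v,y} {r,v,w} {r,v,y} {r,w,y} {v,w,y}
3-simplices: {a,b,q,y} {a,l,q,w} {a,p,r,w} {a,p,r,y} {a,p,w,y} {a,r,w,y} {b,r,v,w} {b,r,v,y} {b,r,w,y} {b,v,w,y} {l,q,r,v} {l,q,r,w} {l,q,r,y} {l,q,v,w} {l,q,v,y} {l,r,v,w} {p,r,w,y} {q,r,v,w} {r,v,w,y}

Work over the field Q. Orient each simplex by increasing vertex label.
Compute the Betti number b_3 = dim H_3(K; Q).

n_0=9 n_1=35 n_2=51 n_3=19  [Q]
∂1: piv[ab,al,ap,aq,ar,av,aw,ay] rk=8  ker:bp,bq,br,bv,bw,by,lp,lq,lr,lv,lw,ly,pq,pr,pv,pw,py,qr,qv,qw,qy,rv,rw,ry,vw,vy,wy
∂2: piv[abq,aby,alq,alw,apr,apw,apy,aqr,aqw,aqy,arw,ary,avw,avy,awy,bpq,brv,brw,bry,bvw,lpr,lpv,lpw,lpy,lqv,lrv,pqw] rk=27  ker:bqy,bvy,bwy,lqr,lqw,lqy,lrw,lry,lvw,lvy,lwy,prv,prw,pry,pwy,qrv,qrw,qry,qvw,qvy,rvw,rvy,rwy,vwy
∂3: piv[abqy,alqw,aprw,apry,apwy,arwy,brvw,brvy,brwy,bvwy,lqrv,lqrw,lqry,lqvw,lqvy,lrvw] rk=16  ker:prwy,qrvw,rvwy
b_3=(19−16)−0=3

b_3=3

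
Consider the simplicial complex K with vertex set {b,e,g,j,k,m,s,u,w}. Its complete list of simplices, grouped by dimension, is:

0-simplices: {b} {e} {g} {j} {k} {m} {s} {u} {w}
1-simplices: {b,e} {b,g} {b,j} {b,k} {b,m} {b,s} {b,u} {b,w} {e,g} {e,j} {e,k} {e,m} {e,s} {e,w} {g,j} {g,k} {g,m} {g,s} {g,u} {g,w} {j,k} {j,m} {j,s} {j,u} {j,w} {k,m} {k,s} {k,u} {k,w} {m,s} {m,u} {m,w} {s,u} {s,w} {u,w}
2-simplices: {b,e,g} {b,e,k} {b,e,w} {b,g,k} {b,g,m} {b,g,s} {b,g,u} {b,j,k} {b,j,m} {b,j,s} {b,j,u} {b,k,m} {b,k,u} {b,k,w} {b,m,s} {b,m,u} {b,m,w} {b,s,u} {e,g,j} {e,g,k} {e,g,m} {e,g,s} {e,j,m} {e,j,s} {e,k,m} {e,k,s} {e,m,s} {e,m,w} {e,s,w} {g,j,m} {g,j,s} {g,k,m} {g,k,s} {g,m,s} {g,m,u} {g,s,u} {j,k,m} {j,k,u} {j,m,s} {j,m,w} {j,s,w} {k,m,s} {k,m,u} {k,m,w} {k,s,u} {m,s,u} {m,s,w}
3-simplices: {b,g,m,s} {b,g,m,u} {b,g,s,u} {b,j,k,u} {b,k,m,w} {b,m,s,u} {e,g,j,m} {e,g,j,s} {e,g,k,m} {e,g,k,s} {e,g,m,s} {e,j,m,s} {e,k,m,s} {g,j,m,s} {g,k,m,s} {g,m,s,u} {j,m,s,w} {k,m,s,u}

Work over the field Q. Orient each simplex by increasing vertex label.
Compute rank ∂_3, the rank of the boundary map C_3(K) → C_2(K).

n_0=9 n_1=35 n_2=47 n_3=18  [Q]
∂1: piv[be,bg,bj,bk,bm,bs,bu,bw] rk=8  ker:eg,ej,ek,em,es,ew,gj,gk,gm,gs,gu,gw,jk,jm,js,ju,jw,km,ks,ku,kw,ms,mu,mw,su,sw,uw
∂2: piv[beg,bek,bew,bgk,bgm,bgs,bgu,bjk,bjm,bjs,bju,bkm,bku,bkw,bms,bmu,bmw,bsu,egj,egm,egs,ejm,eks,esw,jmw] rk=25  ker:egk,ejs,ekm,ems,emw,gjm,gjs,gkm,gks,gms,gmu,gsu,jkm,jku,jms,jsw,kms,kmu,kmw,ksu,msu,msw
∂3: piv[bgms,bgmu,bgsu,bjku,bkmw,bmsu,egjm,egjs,egkm,egks,egms,ejms,ekms,jmsw,kmsu] rk=15  ker:gjms,gkms,gmsu
rk∂_3=15

rank∂_3=15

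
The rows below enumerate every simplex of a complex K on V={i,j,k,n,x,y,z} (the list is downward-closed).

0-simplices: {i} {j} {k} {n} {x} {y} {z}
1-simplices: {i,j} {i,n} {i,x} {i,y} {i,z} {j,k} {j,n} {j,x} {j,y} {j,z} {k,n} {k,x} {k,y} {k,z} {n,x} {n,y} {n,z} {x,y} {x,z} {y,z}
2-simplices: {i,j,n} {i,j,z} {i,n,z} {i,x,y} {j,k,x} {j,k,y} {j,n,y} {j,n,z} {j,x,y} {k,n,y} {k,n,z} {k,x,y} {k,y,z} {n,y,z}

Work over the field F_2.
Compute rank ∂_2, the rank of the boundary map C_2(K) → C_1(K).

n_0=7 n_1=20 n_2=14  [Z2]
∂1: piv[ij,in,ix,iy,iz,jk] rk=6  ker:jn,jx,jy,jz,kn,kx,ky,kz,nx,ny,nz,xy,xz,yz
∂2: piv[ijn,ijz,inz,ixy,jkx,jky,jny,jxy,kny,knz,kyz] rk=11  ker:jnz,kxy,nyz
rk∂_2=11

rank∂_2=11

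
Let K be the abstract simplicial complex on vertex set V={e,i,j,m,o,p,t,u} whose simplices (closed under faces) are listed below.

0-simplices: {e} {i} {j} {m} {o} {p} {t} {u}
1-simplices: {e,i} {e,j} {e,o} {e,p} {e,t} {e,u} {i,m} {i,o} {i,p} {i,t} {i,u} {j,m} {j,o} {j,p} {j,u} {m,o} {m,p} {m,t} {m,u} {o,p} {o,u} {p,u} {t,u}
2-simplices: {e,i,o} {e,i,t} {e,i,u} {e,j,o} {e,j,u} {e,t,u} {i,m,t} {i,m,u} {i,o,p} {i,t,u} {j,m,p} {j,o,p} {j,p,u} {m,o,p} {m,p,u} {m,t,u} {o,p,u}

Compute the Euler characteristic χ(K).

n_0=8 n_1=23 n_2=17
χ=+8−23+17=2

χ(K)=2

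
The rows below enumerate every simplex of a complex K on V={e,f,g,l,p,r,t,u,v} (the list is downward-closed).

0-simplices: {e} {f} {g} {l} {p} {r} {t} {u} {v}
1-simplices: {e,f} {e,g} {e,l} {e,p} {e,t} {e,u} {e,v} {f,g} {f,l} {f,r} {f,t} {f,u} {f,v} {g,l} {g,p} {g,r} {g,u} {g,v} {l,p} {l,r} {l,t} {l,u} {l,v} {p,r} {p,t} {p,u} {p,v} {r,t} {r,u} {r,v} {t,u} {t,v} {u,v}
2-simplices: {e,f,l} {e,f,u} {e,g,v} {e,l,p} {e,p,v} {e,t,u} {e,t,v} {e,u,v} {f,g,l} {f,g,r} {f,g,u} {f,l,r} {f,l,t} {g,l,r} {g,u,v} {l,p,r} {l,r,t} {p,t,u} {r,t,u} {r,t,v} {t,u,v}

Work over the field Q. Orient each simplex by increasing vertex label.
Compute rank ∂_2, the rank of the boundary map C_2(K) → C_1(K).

rank∂_2=19

n_0=9 n_1=33 n_2=21  [Q]
∂1: piv[ef,eg,el,ep,et,eu,ev,fr] rk=8  ker:fg,fl,ft,fu,fv,gl,gp,gr,gu,gv,lp,lr,lt,lu,lv,pr,pt,pu,pv,rt,ru,rv,tu,tv,uv
∂2: piv[efl,efu,egv,elp,epv,etu,etv,euv,fgl,fgr,fgu,flr,flt,guv,lpr,lrt,ptu,rtu,rtv] rk=19  ker:glr,tuv
rk∂_2=19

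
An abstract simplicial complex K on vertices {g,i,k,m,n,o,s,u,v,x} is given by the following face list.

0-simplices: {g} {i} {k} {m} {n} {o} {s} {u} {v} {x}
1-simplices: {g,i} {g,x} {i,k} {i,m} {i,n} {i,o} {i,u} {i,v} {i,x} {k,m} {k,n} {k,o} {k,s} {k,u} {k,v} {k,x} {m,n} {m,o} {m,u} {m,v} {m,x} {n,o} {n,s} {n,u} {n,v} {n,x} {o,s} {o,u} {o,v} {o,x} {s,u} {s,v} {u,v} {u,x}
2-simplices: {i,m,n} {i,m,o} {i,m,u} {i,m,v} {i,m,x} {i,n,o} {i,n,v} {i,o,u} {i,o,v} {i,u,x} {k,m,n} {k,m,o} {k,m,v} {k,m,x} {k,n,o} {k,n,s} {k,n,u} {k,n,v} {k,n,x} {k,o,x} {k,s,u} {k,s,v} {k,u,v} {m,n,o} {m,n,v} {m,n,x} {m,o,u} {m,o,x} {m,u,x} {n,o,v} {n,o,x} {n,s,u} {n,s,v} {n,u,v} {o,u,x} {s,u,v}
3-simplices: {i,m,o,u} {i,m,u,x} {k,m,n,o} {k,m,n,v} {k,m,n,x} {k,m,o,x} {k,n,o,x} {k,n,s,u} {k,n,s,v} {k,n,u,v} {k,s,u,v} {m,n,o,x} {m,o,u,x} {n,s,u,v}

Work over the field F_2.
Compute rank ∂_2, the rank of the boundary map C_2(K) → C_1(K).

n_0=10 n_1=34 n_2=36 n_3=14  [Z2]
∂1: piv[gi,gx,ik,im,in,io,iu,iv,ks] rk=9  ker:ix,km,kn,ko,ku,kv,kx,mn,mo,mu,mv,mx,no,ns,nu,nv,nx,os,ou,ov,ox,su,sv,uv,ux
∂2: piv[imn,imo,imu,imv,imx,ino,inv,iou,iov,iux,kmn,kmo,kmv,kmx,kns,knu,knx,kox,ksu,ksv,kuv] rk=21  ker:kno,knv,mno,mnv,mnx,mou,mox,mux,nov,nox,nsu,nsv,nuv,oux,suv
∂3: piv[imou,imux,kmno,kmnv,kmnx,kmox,knox,knsu,knsv,knuv,ksuv,moux] rk=12  ker:mnox,nsuv
rk∂_2=21

rank∂_2=21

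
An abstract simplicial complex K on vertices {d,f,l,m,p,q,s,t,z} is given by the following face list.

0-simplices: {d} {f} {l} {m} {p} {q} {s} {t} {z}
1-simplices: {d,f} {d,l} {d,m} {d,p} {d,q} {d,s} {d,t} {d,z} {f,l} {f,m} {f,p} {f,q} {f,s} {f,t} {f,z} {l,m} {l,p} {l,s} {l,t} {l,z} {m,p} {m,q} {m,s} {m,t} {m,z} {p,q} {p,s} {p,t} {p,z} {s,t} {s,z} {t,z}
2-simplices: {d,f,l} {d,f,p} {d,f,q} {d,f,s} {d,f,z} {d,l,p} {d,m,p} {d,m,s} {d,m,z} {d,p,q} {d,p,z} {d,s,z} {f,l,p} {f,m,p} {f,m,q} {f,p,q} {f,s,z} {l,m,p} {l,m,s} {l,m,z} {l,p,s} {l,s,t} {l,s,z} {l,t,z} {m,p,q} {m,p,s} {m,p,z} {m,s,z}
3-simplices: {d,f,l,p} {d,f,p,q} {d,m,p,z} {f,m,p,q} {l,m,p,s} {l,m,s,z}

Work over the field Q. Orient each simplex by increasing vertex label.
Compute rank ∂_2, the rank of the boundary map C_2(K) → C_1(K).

rank∂_2=20

n_0=9 n_1=32 n_2=28 n_3=6  [Q]
∂1: piv[df,dl,dm,dp,dq,ds,dt,dz] rk=8  ker:fl,fm,fp,fq,fs,ft,fz,lm,lp,ls,lt,lz,mp,mq,ms,mt,mz,pq,ps,pt,pz,st,sz,tz
∂2: piv[dfl,dfp,dfq,dfs,dfz,dlp,dmp,dms,dmz,dpq,dpz,dsz,fmp,fmq,lmp,lms,lmz,lps,lst,ltz] rk=20  ker:flp,fpq,fsz,lsz,mpq,mps,mpz,msz
∂3: piv[dflp,dfpq,dmpz,fmpq,lmps,lmsz] rk=6
rk∂_2=20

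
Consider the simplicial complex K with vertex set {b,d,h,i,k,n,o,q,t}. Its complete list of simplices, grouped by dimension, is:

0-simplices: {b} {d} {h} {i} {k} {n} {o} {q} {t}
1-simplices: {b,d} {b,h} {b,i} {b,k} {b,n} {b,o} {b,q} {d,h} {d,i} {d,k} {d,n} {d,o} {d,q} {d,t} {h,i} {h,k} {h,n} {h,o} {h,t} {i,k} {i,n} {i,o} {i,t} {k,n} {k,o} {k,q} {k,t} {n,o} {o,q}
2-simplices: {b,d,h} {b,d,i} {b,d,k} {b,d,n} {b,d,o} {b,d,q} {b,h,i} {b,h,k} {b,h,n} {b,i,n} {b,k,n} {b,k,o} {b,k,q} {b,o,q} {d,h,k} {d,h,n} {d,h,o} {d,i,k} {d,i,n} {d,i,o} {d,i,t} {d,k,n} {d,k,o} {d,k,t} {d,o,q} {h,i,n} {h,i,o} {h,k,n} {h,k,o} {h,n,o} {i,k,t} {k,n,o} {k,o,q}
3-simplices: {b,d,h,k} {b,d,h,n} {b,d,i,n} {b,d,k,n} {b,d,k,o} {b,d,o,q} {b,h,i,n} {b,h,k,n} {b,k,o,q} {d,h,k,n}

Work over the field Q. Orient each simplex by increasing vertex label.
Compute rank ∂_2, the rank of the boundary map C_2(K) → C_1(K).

rank∂_2=20

n_0=9 n_1=29 n_2=33 n_3=10  [Q]
∂1: piv[bd,bh,bi,bk,bn,bo,bq,dt] rk=8  ker:dh,di,dk,dn,do,dq,hi,hk,hn,ho,ht,ik,in,io,it,kn,ko,kq,kt,no,oq
∂2: piv[bdh,bdi,bdk,bdn,bdo,bdq,bhi,bhk,bhn,bin,bkn,bko,bkq,boq,dho,dik,dio,dit,dkt,hno] rk=20  ker:dhk,dhn,din,dkn,dko,doq,hin,hio,hkn,hko,ikt,kno,koq
∂3: piv[bdhk,bdhn,bdin,bdkn,bdko,bdoq,bhin,bhkn,bkoq] rk=9  ker:dhkn
rk∂_2=20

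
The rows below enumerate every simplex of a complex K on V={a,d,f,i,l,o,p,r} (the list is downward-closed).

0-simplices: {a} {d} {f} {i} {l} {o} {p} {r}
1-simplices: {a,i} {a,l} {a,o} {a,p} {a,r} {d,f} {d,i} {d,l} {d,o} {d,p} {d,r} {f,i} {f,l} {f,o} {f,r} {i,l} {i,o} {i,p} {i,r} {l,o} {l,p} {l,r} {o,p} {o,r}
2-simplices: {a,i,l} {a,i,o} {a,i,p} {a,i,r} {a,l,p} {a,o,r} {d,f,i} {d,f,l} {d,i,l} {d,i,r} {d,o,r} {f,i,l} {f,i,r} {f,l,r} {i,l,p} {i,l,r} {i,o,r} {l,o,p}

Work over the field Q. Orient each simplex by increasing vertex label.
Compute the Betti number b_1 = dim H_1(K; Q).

b_1=3

n_0=8 n_1=24 n_2=18  [Q]
∂1: piv[ai,al,ao,ap,ar,df,di] rk=7  ker:dl,do,dp,dr,fi,fl,fo,fr,il,io,ip,ir,lo,lp,lr,op,or
∂2: piv[ail,aio,aip,air,alp,aor,dfi,dfl,dil,dir,dor,fir,flr,lop] rk=14  ker:fil,ilp,ilr,ior
b_1=(24−7)−14=3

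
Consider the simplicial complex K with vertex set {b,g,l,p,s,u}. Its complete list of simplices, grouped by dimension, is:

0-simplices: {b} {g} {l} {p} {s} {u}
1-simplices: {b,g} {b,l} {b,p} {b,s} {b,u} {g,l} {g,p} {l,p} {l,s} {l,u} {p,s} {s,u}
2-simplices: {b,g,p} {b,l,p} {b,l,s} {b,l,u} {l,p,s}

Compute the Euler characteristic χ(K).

χ(K)=-1

n_0=6 n_1=12 n_2=5
χ=+6−12+5=-1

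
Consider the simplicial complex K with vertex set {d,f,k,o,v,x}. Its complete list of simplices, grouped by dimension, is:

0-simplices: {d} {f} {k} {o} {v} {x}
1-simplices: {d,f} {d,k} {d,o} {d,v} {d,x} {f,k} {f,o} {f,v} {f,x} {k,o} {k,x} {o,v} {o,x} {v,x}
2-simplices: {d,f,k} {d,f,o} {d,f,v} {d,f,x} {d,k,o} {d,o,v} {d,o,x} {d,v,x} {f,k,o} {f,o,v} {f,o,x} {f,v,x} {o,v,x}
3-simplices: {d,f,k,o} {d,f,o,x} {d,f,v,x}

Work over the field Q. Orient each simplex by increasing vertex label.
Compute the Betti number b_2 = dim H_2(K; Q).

n_0=6 n_1=14 n_2=13 n_3=3  [Q]
∂1: piv[df,dk,do,dv,dx] rk=5  ker:fk,fo,fv,fx,ko,kx,ov,ox,vx
∂2: piv[dfk,dfo,dfv,dfx,dko,dov,dox,dvx] rk=8  ker:fko,fov,fox,fvx,ovx
∂3: piv[dfko,dfox,dfvx] rk=3
b_2=(13−8)−3=2

b_2=2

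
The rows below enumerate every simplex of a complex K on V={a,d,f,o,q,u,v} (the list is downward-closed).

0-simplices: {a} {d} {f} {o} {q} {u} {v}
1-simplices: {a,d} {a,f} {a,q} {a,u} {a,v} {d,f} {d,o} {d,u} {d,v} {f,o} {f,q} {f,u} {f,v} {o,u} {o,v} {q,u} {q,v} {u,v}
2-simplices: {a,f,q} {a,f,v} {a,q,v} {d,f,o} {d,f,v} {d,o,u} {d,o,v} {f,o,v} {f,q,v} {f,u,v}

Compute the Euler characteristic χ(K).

χ(K)=-1

n_0=7 n_1=18 n_2=10
χ=+7−18+10=-1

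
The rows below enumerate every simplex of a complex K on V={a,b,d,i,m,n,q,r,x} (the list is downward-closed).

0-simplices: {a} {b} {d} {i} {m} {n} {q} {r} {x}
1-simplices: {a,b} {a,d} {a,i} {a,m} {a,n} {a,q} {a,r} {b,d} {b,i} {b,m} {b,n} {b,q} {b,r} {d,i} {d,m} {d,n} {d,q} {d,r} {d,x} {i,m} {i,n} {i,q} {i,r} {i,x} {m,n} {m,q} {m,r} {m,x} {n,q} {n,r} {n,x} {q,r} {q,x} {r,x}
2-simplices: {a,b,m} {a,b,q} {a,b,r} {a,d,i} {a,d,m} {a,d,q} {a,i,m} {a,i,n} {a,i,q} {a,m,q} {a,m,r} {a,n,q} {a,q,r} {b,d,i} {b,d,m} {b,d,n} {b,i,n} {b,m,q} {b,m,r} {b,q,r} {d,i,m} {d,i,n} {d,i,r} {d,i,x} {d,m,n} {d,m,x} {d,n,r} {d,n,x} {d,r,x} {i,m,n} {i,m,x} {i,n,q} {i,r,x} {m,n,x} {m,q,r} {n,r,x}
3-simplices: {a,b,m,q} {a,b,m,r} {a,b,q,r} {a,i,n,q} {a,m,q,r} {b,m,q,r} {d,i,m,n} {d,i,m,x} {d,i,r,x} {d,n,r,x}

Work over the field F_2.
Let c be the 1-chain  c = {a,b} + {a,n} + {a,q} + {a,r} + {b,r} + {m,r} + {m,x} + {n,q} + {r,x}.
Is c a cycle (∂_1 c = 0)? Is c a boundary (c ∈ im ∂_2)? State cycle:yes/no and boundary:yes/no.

cycle:yes boundary:no

n_0=9 n_1=34 n_2=36 n_3=10  [Z2]
∂1: piv[ab,ad,ai,am,an,aq,ar,dx] rk=8  ker:bd,bi,bm,bn,bq,br,di,dm,dn,dq,dr,im,in,iq,ir,ix,mn,mq,mr,mx,nq,nr,nx,qr,qx,rx
∂2: piv[abm,abq,abr,adi,adm,adq,aim,ain,aiq,amq,amr,anq,aqr,bdi,bdm,bdn,bin,dir,dix,dmn,dmx,dnr,dnx,drx] rk=24  ker:bmq,bmr,bqr,dim,din,imn,imx,inq,irx,mnx,mqr,nrx
∂3: piv[abmq,abmr,abqr,ainq,amqr,dimn,dimx,dirx,dnrx] rk=9  ker:bmqr
∂1c = 0
c vs im∂2: residual ≠ 0 ⇒ not boundary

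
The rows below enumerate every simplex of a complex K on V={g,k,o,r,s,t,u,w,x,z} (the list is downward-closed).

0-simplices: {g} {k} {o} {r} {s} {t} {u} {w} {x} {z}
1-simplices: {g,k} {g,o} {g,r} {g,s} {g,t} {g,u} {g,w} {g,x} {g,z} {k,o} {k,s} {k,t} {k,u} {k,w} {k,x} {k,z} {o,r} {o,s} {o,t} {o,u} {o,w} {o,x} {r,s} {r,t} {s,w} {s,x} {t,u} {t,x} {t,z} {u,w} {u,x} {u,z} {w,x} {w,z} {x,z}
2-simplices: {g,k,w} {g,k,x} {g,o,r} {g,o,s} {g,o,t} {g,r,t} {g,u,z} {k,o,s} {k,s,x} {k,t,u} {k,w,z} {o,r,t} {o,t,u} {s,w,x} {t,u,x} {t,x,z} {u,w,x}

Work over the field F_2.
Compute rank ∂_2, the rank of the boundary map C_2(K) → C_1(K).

rank∂_2=16

n_0=10 n_1=35 n_2=17  [Z2]
∂1: piv[gk,go,gr,gs,gt,gu,gw,gx,gz] rk=9  ker:ko,ks,kt,ku,kw,kx,kz,or,os,ot,ou,ow,ox,rs,rt,sw,sx,tu,tx,tz,uw,ux,uz,wx,wz,xz
∂2: piv[gkw,gkx,gor,gos,got,grt,guz,kos,ksx,ktu,kwz,otu,swx,tux,txz,uwx] rk=16  ker:ort
rk∂_2=16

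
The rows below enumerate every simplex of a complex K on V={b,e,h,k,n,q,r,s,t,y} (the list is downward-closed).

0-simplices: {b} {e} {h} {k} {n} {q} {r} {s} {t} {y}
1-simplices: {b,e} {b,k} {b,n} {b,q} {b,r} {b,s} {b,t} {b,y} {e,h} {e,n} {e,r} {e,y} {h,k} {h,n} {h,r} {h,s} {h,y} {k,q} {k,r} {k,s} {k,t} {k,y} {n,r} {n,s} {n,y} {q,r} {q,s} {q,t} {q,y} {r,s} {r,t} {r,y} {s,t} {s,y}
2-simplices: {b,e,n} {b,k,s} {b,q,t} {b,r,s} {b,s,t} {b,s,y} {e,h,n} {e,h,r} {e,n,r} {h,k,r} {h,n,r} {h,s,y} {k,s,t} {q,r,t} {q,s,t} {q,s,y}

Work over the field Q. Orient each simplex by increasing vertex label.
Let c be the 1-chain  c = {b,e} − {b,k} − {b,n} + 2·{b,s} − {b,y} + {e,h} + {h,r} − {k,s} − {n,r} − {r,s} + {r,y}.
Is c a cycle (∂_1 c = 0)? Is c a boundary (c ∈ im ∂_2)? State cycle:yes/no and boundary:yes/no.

cycle:yes boundary:no

n_0=10 n_1=34 n_2=16  [Q]
∂1: piv[be,bk,bn,bq,br,bs,bt,by,eh] rk=9  ker:en,er,ey,hk,hn,hr,hs,hy,kq,kr,ks,kt,ky,nr,ns,ny,qr,qs,qt,qy,rs,rt,ry,st,sy
∂2: piv[ben,bks,bqt,brs,bst,bsy,ehn,ehr,enr,hkr,hsy,kst,qrt,qst,qsy] rk=15  ker:hnr
∂1c = 0
c vs im∂2: residual ≠ 0 ⇒ not boundary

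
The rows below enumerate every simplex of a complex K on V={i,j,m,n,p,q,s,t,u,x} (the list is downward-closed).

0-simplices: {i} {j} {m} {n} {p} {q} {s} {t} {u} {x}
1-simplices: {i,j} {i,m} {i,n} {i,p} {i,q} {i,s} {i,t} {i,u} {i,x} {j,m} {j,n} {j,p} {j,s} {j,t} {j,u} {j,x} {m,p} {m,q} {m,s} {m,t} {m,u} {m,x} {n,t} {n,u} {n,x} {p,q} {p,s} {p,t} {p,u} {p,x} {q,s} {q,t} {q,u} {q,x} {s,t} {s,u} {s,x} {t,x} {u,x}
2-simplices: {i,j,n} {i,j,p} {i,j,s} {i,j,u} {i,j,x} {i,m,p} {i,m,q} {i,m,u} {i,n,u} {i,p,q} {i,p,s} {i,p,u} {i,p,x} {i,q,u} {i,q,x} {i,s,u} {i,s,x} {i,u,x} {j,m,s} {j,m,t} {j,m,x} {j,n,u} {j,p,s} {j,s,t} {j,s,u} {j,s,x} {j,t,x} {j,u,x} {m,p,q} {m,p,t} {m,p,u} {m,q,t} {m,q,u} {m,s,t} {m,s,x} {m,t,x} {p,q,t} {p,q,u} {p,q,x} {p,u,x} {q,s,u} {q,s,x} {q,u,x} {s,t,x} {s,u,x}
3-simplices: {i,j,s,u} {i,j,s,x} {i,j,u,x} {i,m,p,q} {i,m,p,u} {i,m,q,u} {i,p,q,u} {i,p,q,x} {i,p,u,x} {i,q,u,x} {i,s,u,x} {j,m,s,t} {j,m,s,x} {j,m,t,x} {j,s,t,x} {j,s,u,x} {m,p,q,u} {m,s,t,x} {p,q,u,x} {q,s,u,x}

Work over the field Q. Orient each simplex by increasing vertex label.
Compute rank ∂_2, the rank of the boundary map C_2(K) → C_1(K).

n_0=10 n_1=39 n_2=45 n_3=20  [Q]
∂1: piv[ij,im,in,ip,iq,is,it,iu,ix] rk=9  ker:jm,jn,jp,js,jt,ju,jx,mp,mq,ms,mt,mu,mx,nt,nu,nx,pq,ps,pt,pu,px,qs,qt,qu,qx,st,su,sx,tx,ux
∂2: piv[ijn,ijp,ijs,iju,ijx,imp,imq,imu,inu,ipq,ips,ipu,ipx,iqu,iqx,isu,isx,iux,jms,jmt,jmx,jst,jtx,mpt,mqt,qsu] rk=26  ker:jnu,jps,jsu,jsx,jux,mpq,mpu,mqu,mst,msx,mtx,pqt,pqu,pqx,pux,qsx,qux,stx,sux
∂3: piv[ijsu,ijsx,ijux,impq,impu,imqu,ipqu,ipqx,ipux,iqux,isux,jmst,jmsx,jmtx,jstx,qsux] rk=16  ker:jsux,mpqu,mstx,pqux
rk∂_2=26

rank∂_2=26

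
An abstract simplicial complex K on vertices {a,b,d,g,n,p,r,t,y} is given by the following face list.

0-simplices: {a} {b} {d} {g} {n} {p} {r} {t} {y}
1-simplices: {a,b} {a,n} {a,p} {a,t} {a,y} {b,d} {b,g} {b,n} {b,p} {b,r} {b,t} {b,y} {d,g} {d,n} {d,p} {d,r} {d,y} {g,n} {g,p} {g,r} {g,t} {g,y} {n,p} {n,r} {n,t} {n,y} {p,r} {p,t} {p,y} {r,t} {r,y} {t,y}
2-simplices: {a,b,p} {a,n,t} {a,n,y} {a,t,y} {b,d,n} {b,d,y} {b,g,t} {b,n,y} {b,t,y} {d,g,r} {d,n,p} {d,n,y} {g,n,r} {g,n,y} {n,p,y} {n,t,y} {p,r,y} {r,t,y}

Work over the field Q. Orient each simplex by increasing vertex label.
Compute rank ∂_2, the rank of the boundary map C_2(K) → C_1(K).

n_0=9 n_1=32 n_2=18  [Q]
∂1: piv[ab,an,ap,at,ay,bd,bg,br] rk=8  ker:bn,bp,bt,by,dg,dn,dp,dr,dy,gn,gp,gr,gt,gy,np,nr,nt,ny,pr,pt,py,rt,ry,ty
∂2: piv[abp,ant,any,aty,bdn,bdy,bgt,bny,bty,dgr,dnp,gnr,gny,npy,pry,rty] rk=16  ker:dny,nty
rk∂_2=16

rank∂_2=16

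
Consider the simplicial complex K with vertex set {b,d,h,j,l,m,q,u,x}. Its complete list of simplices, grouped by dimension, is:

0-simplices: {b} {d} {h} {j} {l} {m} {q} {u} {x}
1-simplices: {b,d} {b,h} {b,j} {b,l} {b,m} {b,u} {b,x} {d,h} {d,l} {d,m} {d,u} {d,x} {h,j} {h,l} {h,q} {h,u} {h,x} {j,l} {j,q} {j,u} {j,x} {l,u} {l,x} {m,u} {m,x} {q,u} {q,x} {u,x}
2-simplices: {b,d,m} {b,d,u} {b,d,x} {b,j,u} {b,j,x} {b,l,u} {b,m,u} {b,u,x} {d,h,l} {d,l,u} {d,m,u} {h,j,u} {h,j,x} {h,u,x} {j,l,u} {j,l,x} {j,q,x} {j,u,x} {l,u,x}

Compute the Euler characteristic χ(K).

χ(K)=0

n_0=9 n_1=28 n_2=19
χ=+9−28+19=0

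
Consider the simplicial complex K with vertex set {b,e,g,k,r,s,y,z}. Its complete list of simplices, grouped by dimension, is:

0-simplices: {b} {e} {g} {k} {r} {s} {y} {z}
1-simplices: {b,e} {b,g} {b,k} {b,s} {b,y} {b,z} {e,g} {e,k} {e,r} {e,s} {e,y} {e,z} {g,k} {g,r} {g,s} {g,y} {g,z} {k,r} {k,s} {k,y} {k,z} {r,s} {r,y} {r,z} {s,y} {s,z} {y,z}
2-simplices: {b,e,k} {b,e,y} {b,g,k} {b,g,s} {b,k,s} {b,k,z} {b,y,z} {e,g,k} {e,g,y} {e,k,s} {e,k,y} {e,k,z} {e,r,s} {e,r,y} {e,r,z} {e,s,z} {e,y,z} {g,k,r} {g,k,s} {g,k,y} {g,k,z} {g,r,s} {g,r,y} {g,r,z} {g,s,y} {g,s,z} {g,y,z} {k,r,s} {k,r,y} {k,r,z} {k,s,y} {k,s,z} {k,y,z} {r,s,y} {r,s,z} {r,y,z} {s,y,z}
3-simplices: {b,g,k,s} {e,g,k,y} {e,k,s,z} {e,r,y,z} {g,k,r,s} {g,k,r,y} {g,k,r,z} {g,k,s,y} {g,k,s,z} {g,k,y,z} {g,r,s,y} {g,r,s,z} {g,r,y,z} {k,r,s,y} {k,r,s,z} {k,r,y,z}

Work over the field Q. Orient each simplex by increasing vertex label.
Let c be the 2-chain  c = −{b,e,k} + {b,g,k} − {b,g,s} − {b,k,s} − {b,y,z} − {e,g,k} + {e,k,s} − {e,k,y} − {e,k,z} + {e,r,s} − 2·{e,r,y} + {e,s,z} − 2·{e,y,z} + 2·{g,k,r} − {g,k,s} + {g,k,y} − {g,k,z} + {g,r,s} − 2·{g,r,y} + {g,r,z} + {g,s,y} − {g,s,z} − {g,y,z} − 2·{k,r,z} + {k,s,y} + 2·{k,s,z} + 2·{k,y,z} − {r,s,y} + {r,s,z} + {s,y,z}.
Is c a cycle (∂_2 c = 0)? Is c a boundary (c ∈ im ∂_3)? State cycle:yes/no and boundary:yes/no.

n_0=8 n_1=27 n_2=37 n_3=16  [Q]
∂1: piv[be,bg,bk,bs,by,bz,er] rk=7  ker:eg,ek,es,ey,ez,gk,gr,gs,gy,gz,kr,ks,ky,kz,rs,ry,rz,sy,sz,yz
∂2: piv[bek,bey,bgk,bgs,bks,bkz,byz,egk,egy,eks,eky,ekz,ers,ery,erz,esz,gkr,gkz,grs,gsy] rk=20  ker:eyz,gks,gky,gry,grz,gsz,gyz,krs,kry,krz,ksy,ksz,kyz,rsy,rsz,ryz,syz
∂3: piv[bgks,egky,eksz,eryz,gkrs,gkry,gkrz,gksy,gksz,gkyz,grsy,grsz,gryz] rk=13  ker:krsy,krsz,kryz
∂2c = −{b,e} − {b,k} + 2·{b,s} − {b,y} + {b,z} − {e,g} − {e,k} − {e,r} − {e,s} + {e,y} + 2·{e,z} + {g,k} − 2·{g,r} − {g,s} − {g,y} + 2·{g,z} + 2·{k,s} + {k,y} − 4·{k,z} + 2·{r,s} − 3·{r,y} − 2·{r,z} + 2·{s,y} + 2·{s,z} − {y,z}

cycle:no boundary:no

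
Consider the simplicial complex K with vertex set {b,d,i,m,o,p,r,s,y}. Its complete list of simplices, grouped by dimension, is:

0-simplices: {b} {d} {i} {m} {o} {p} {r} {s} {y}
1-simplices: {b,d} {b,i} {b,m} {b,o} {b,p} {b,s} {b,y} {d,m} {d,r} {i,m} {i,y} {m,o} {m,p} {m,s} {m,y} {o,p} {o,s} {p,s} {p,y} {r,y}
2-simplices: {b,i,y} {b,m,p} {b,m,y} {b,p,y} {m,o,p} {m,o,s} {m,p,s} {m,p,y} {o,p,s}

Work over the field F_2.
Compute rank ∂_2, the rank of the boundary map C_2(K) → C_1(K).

n_0=9 n_1=20 n_2=9  [Z2]
∂1: piv[bd,bi,bm,bo,bp,bs,by,dr] rk=8  ker:dm,im,iy,mo,mp,ms,my,op,os,ps,py,ry
∂2: piv[biy,bmp,bmy,bpy,mop,mos,mps] rk=7  ker:mpy,ops
rk∂_2=7

rank∂_2=7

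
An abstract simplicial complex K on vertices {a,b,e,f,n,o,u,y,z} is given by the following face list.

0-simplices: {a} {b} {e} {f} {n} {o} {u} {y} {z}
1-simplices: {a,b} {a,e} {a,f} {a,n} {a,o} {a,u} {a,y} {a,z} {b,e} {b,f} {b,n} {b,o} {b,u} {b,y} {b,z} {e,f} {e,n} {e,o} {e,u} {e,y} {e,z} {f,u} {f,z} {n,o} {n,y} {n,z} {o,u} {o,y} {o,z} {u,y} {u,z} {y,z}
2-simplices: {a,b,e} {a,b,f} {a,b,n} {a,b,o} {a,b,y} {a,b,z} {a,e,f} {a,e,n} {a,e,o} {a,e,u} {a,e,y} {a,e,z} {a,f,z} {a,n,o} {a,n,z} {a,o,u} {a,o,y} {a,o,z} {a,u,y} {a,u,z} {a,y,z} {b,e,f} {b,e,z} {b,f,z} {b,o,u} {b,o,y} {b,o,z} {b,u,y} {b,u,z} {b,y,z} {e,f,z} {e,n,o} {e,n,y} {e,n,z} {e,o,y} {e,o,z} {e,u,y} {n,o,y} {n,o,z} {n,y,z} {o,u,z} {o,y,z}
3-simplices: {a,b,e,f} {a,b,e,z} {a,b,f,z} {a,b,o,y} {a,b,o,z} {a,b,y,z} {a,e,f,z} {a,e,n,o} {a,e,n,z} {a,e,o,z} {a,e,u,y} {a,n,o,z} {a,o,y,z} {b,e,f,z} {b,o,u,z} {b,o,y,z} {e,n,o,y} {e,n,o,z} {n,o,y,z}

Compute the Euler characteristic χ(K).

χ(K)=0

n_0=9 n_1=32 n_2=42 n_3=19
χ=+9−32+42−19=0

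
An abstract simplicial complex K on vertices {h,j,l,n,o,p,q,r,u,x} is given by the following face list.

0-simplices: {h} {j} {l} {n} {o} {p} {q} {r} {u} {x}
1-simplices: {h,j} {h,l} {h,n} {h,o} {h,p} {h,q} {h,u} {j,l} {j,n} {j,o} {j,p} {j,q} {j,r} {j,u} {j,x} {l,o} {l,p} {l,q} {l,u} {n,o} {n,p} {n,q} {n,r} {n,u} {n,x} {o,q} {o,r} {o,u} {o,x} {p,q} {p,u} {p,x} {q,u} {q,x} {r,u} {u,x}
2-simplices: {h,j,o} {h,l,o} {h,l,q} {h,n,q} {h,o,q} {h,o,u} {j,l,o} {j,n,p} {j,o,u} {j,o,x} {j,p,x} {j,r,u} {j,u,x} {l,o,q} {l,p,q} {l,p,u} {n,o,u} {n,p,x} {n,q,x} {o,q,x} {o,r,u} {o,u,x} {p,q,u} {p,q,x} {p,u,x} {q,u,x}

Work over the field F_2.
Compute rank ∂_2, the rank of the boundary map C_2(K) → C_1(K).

n_0=10 n_1=36 n_2=26  [Z2]
∂1: piv[hj,hl,hn,ho,hp,hq,hu,jr,jx] rk=9  ker:jl,jn,jo,jp,jq,ju,lo,lp,lq,lu,no,np,nq,nr,nu,nx,oq,or,ou,ox,pq,pu,px,qu,qx,ru,ux
∂2: piv[hjo,hlo,hlq,hnq,hoq,hou,jlo,jnp,jou,jox,jpx,jru,jux,lpq,lpu,nou,npx,nqx,oqx,oru,pqu,pqx,pux] rk=23  ker:loq,oux,qux
rk∂_2=23

rank∂_2=23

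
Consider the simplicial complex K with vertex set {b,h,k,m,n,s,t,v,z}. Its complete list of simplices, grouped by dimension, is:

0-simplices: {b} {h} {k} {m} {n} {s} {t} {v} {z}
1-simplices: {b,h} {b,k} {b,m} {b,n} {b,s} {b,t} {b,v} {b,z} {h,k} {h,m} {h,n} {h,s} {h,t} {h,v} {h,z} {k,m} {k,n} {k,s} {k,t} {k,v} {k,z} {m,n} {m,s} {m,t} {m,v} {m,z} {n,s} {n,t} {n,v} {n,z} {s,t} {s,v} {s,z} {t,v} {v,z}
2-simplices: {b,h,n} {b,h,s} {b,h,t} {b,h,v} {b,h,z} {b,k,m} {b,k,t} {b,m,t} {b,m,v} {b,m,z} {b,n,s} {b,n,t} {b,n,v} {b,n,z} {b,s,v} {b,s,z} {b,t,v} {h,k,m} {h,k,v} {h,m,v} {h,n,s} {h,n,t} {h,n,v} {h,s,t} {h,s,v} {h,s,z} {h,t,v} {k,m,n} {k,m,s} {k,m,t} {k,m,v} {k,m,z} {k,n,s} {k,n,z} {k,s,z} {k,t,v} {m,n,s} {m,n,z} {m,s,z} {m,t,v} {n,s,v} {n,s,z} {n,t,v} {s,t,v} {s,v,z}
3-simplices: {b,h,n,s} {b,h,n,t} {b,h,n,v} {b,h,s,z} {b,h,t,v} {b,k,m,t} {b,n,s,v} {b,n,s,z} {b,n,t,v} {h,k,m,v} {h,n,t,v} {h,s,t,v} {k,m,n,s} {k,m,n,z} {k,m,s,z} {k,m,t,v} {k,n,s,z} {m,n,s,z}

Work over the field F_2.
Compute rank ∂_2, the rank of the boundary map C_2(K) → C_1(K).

n_0=9 n_1=35 n_2=45 n_3=18  [Z2]
∂1: piv[bh,bk,bm,bn,bs,bt,bv,bz] rk=8  ker:hk,hm,hn,hs,ht,hv,hz,km,kn,ks,kt,kv,kz,mn,ms,mt,mv,mz,ns,nt,nv,nz,st,sv,sz,tv,vz
∂2: piv[bhn,bhs,bht,bhv,bhz,bkm,bkt,bmt,bmv,bmz,bns,bnt,bnv,bnz,bsv,bsz,btv,hkm,hkv,hmv,hst,kmn,kms,kmz,kns,knz,svz] rk=27  ker:hns,hnt,hnv,hsv,hsz,htv,kmt,kmv,ksz,ktv,mns,mnz,msz,mtv,nsv,nsz,ntv,stv
∂3: piv[bhns,bhnt,bhnv,bhsz,bhtv,bkmt,bnsv,bnsz,bntv,hkmv,hstv,kmns,kmnz,kmsz,kmtv,knsz] rk=16  ker:hntv,mnsz
rk∂_2=27

rank∂_2=27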